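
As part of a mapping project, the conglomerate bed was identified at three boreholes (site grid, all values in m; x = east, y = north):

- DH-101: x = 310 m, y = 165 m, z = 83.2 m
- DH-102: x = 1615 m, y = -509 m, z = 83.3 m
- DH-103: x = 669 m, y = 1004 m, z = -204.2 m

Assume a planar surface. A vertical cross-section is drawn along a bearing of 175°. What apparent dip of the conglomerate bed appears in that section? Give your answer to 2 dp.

Let the plane be z = a·x + b·y + c.
DH-102−DH-101: 1305a − 674b = 0.1;  DH-103−DH-101: 359a + 839b = −287.4.
Solving gives a = −0.14483, b = −0.28058.
Unit vector along 175° is (sin 175°, cos 175°) = (0.0872, -0.9962).
Slope in that direction = a·(0.0872) + b·(-0.9962) = 0.26689.
Apparent dip = arctan|0.26689| = 14.94° (true dip is 17.5°, so apparent ≤ true as expected).

14.94°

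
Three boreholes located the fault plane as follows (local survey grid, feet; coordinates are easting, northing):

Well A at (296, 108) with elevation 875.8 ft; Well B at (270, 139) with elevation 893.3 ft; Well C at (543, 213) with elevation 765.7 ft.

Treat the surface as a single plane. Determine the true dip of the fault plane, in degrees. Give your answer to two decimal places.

27.68°

Let the plane be z = a·easting + b·northing + c.
Well B−Well A: −26a + 31b = 17.5;  Well C−Well A: 247a + 105b = −110.1.
Solving gives a = −0.50550, b = 0.14055.
Gradient magnitude |∇z| = √(a² + b²) = √(0.25553 + 0.01975) = 0.52467.
True dip = arctan(0.52467) = 27.68°, dipping toward ESE (azimuth ≈ 106°).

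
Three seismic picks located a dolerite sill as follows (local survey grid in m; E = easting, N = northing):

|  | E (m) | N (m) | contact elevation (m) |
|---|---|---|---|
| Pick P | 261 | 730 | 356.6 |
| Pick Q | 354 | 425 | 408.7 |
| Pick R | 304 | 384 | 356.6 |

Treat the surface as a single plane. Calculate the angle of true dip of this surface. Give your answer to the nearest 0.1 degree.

43.6°

Two edge vectors: Pick P→Pick Q = (93, -305, 52.1), Pick P→Pick R = (43, -346, 0).
Normal n = (Pick P→Pick Q) × (Pick P→Pick R) = (18026.6, 2240.3, -19063).
So ∂z/∂E = −n_x/n_z = 0.94563 and ∂z/∂N = −n_y/n_z = 0.11752.
Gradient magnitude |∇z| = √(a² + b²) = √(0.89422 + 0.01381) = 0.95291.
True dip = arctan(0.95291) = 43.6°, dipping toward W (azimuth ≈ 263°).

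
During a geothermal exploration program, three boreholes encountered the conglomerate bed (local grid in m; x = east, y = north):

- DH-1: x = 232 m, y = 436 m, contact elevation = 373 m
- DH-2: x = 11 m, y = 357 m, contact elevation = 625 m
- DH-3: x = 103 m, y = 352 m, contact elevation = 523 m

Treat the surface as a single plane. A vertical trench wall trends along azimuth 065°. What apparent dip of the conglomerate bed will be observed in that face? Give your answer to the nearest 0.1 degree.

Let the plane be z = a·x + b·y + c.
DH-2−DH-1: −221a − 79b = 252;  DH-3−DH-1: −129a − 84b = 150.
Solving gives a = −1.11286, b = −0.07668.
Unit vector along 065° is (sin 65°, cos 65°) = (0.9063, 0.4226).
Slope in that direction = a·(0.9063) + b·(0.4226) = −1.04100.
Apparent dip = arctan|1.04100| = 46.2° (true dip is 48.1°, so apparent ≤ true as expected).

46.2°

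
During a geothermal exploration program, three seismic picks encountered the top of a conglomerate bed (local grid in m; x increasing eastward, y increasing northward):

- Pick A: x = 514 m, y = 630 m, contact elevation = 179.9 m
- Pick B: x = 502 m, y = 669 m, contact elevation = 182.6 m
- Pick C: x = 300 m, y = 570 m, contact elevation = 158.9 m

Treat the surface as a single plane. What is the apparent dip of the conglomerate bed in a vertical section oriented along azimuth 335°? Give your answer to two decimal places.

3.00°

Let the plane be z = a·x + b·y + c.
Pick B−Pick A: −12a + 39b = 2.7;  Pick C−Pick A: −214a − 60b = −21.
Solving gives a = 0.07247, b = 0.09153.
Unit vector along 335° is (sin 335°, cos 335°) = (-0.4226, 0.9063).
Slope in that direction = a·(-0.4226) + b·(0.9063) = 0.05233.
Apparent dip = arctan|0.05233| = 3.00° (true dip is 6.7°, so apparent ≤ true as expected).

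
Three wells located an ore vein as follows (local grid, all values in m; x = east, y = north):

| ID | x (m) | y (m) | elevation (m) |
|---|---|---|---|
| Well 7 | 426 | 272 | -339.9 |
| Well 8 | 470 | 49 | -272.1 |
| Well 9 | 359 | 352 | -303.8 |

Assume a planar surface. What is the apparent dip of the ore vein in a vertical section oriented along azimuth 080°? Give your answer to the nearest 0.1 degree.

51.5°

Two edge vectors: Well 7→Well 8 = (44, -223, 67.8), Well 7→Well 9 = (-67, 80, 36.1).
Normal n = (Well 7→Well 8) × (Well 7→Well 9) = (-13474.3, -6131, -11421).
So ∂z/∂x = −n_x/n_z = −1.17978 and ∂z/∂y = −n_y/n_z = −0.53682.
Unit vector along 080° is (sin 80°, cos 80°) = (0.9848, 0.1736).
Slope in that direction = a·(0.9848) + b·(0.1736) = −1.25508.
Apparent dip = arctan|1.25508| = 51.5° (true dip is 52.3°, so apparent ≤ true as expected).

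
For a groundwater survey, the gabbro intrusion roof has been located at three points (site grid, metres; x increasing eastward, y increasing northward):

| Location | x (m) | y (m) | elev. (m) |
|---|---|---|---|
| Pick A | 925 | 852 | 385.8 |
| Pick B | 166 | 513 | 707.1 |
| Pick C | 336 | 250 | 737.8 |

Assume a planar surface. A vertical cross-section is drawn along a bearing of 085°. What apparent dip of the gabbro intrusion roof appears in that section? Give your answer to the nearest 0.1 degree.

17.4°

Two edge vectors: Pick A→Pick B = (-759, -339, 321.3), Pick A→Pick C = (-589, -602, 352).
Normal n = (Pick A→Pick B) × (Pick A→Pick C) = (74094.6, 77922.3, 257247).
So ∂z/∂x = −n_x/n_z = −0.28803 and ∂z/∂y = −n_y/n_z = −0.30291.
Unit vector along 085° is (sin 85°, cos 85°) = (0.9962, 0.0872).
Slope in that direction = a·(0.9962) + b·(0.0872) = −0.31333.
Apparent dip = arctan|0.31333| = 17.4° (true dip is 22.7°, so apparent ≤ true as expected).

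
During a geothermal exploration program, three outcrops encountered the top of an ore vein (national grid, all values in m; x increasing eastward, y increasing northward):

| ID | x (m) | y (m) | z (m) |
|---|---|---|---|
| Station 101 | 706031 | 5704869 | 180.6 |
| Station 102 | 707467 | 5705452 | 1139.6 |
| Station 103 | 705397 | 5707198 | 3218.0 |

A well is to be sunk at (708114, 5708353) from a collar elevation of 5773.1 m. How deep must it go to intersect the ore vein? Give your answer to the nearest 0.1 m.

Two edge vectors: Station 101→Station 102 = (1436, 583, 959), Station 101→Station 103 = (-634, 2329, 3037.4).
Normal n = (Station 101→Station 102) × (Station 101→Station 103) = (-462706.8, -4969712.4, 3714066).
So ∂z/∂x = −n_x/n_z = 0.124582277 and ∂z/∂y = −n_y/n_z = 1.338078645.
Intercept c from Station 101: 180.6 − 87958.95 − 7633563.38 = −7721341.73.
At (708114, 5708353): z_contact = 88218.45 + 7638225.25 − 7721341.73 = 5101.97 m.
Depth below ground = 5773.1 − 5101.97 = 671.1 m.

671.1 m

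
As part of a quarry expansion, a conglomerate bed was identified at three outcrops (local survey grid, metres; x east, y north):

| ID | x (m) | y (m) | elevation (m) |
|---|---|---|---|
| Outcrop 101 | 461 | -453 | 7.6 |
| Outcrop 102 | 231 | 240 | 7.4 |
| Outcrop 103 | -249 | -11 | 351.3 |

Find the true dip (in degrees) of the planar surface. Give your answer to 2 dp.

32.75°

Two edge vectors: Outcrop 101→Outcrop 102 = (-230, 693, -0.2), Outcrop 101→Outcrop 103 = (-710, 442, 343.7).
Normal n = (Outcrop 101→Outcrop 102) × (Outcrop 101→Outcrop 103) = (238272.5, 79193, 390370).
So ∂z/∂x = −n_x/n_z = −0.61038 and ∂z/∂y = −n_y/n_z = −0.20287.
Gradient magnitude |∇z| = √(a² + b²) = √(0.37256 + 0.04115) = 0.64321.
True dip = arctan(0.64321) = 32.75°, dipping toward ENE (azimuth ≈ 072°).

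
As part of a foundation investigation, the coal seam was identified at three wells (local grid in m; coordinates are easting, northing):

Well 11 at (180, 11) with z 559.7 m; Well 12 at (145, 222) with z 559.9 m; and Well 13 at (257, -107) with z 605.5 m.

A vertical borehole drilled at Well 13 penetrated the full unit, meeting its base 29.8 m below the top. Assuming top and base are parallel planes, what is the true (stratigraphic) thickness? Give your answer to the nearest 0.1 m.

Two edge vectors: Well 11→Well 12 = (-35, 211, 0.2), Well 11→Well 13 = (77, -118, 45.8).
Normal n = (Well 11→Well 12) × (Well 11→Well 13) = (9687.4, 1618.4, -12117).
So ∂z/∂easting = −n_x/n_z = 0.79949 and ∂z/∂northing = −n_y/n_z = 0.13356.
|∇z| = √(a²+b²) = 0.81057, so dip δ = arctan(0.81057) = 39.03°.
True thickness = vertical thickness × cos δ = 29.8 × cos 39.03° = 23.2 m.

23.2 m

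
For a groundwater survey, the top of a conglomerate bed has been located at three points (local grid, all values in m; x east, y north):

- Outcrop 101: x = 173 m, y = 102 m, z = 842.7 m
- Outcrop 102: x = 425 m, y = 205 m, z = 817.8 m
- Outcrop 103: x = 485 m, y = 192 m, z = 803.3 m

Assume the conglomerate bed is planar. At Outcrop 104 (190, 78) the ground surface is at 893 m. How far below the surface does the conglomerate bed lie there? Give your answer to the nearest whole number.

59 m

Let the plane be z = a·x + b·y + c.
Outcrop 102−Outcrop 101: 252a + 103b = −24.9;  Outcrop 103−Outcrop 101: 312a + 90b = −39.4.
Solving gives a = −0.19217, b = 0.22843.
Then c = 842.7 − a·173 − b·102 = 852.65.
At (190, 78): z_contact = −36.5 + 17.8 + 852.65 = 834.0 m.
Depth below ground = 893 − 834.0 = 59 m.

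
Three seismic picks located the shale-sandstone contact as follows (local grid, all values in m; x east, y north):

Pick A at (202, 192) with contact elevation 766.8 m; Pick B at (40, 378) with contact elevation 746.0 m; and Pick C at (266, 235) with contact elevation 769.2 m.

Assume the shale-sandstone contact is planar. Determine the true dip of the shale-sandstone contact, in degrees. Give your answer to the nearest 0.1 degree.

5.0°

Let the plane be z = a·x + b·y + c.
Pick B−Pick A: −162a + 186b = −20.8;  Pick C−Pick A: 64a + 43b = 2.4.
Solving gives a = 0.07105, b = −0.04994.
Gradient magnitude |∇z| = √(a² + b²) = √(0.00505 + 0.00249) = 0.08685.
True dip = arctan(0.08685) = 5.0°, dipping toward NW (azimuth ≈ 305°).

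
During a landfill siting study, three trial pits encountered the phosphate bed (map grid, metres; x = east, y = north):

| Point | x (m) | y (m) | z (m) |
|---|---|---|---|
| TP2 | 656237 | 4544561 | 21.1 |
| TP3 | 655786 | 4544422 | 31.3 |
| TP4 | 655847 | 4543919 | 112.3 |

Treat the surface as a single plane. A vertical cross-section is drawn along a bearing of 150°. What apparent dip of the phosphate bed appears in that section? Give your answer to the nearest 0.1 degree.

8.5°

Two edge vectors: TP2→TP3 = (-451, -139, 10.2), TP2→TP4 = (-390, -642, 91.2).
Normal n = (TP2→TP3) × (TP2→TP4) = (-6128.4, 37153.2, 235332).
So ∂z/∂x = −n_x/n_z = 0.02604 and ∂z/∂y = −n_y/n_z = −0.15788.
Unit vector along 150° is (sin 150°, cos 150°) = (0.5000, -0.8660).
Slope in that direction = a·(0.5000) + b·(-0.8660) = 0.14975.
Apparent dip = arctan|0.14975| = 8.5° (true dip is 9.1°, so apparent ≤ true as expected).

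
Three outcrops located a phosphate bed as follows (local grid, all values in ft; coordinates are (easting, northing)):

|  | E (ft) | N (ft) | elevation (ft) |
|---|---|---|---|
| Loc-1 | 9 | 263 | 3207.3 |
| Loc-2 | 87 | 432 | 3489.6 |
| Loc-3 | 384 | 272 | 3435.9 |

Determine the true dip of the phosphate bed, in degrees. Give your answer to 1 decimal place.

Two edge vectors: Loc-1→Loc-2 = (78, 169, 282.3), Loc-1→Loc-3 = (375, 9, 228.6).
Normal n = (Loc-1→Loc-2) × (Loc-1→Loc-3) = (36092.7, 88031.7, -62673).
So ∂z/∂E = −n_x/n_z = 0.57589 and ∂z/∂N = −n_y/n_z = 1.40462.
Gradient magnitude |∇z| = √(a² + b²) = √(0.33165 + 1.97296) = 1.51809.
True dip = arctan(1.51809) = 56.6°, dipping toward SSW (azimuth ≈ 202°).

56.6°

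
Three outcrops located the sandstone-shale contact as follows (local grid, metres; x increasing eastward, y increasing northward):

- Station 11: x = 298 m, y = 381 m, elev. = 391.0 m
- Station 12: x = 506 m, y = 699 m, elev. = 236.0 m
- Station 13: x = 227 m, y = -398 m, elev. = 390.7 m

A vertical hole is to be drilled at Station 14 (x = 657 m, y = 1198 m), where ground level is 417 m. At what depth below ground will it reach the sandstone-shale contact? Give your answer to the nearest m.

Two edge vectors: Station 11→Station 12 = (208, 318, -155), Station 11→Station 13 = (-71, -779, -0.3).
Normal n = (Station 11→Station 12) × (Station 11→Station 13) = (-120840.4, 11067.4, -139454).
So ∂z/∂x = −n_x/n_z = −0.86653 and ∂z/∂y = −n_y/n_z = 0.07936.
Intercept c from Station 11: 391 + 258.22 − 30.24 = 618.99.
At (657, 1198): z_contact = −569.3 + 95.1 + 618.99 = 144.8 m.
Depth below ground = 417 − 144.8 = 272 m.

272 m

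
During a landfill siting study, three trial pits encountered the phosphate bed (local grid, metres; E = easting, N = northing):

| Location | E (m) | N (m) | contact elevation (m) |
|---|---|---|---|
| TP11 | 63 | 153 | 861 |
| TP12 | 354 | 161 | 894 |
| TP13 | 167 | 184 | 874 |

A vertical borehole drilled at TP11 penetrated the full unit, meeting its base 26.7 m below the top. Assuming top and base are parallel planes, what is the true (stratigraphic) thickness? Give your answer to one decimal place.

Two edge vectors: TP11→TP12 = (291, 8, 33), TP11→TP13 = (104, 31, 13).
Normal n = (TP11→TP12) × (TP11→TP13) = (-919, -351, 8189).
So ∂z/∂E = −n_x/n_z = 0.11222 and ∂z/∂N = −n_y/n_z = 0.04286.
|∇z| = √(a²+b²) = 0.12013, so dip δ = arctan(0.12013) = 6.85°.
True thickness = vertical thickness × cos δ = 26.7 × cos 6.85° = 26.5 m.

26.5 m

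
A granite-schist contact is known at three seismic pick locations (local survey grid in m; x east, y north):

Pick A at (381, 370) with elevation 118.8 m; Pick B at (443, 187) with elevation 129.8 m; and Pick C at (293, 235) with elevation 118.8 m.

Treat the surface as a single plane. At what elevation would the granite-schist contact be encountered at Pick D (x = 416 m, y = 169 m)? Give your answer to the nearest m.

Two edge vectors: Pick A→Pick B = (62, -183, 11), Pick A→Pick C = (-88, -135, 0).
Normal n = (Pick A→Pick B) × (Pick A→Pick C) = (1485, -968, -24474).
So ∂z/∂x = −n_x/n_z = 0.06068 and ∂z/∂y = −n_y/n_z = −0.03955.
Intercept c from Pick A: 118.8 − 23.12 + 14.63 = 110.32.
At (416, 169): z = 25.2 − 6.7 + 110.32 = 128.9 m.

129 m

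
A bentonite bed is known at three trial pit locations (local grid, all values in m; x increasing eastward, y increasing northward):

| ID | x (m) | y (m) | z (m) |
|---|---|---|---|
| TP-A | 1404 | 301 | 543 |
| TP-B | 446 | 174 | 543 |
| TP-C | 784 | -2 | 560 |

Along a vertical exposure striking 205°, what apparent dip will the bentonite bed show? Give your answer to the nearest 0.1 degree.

Let the plane be z = a·x + b·y + c.
TP-B−TP-A: −958a − 127b = 0;  TP-C−TP-A: −620a − 303b = 17.
Solving gives a = 0.01021, b = −0.07699.
Unit vector along 205° is (sin 205°, cos 205°) = (-0.4226, -0.9063).
Slope in that direction = a·(-0.4226) + b·(-0.9063) = 0.06546.
Apparent dip = arctan|0.06546| = 3.7° (true dip is 4.4°, so apparent ≤ true as expected).

3.7°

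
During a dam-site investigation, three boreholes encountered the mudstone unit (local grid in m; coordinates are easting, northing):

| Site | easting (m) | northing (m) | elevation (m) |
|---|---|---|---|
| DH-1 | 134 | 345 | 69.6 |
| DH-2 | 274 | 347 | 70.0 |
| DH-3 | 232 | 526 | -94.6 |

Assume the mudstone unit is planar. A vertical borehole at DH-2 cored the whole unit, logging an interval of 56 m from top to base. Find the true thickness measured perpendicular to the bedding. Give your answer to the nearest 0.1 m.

Let the plane be z = a·easting + b·northing + c.
DH-2−DH-1: 140a + 2b = 0.4;  DH-3−DH-1: 98a + 181b = −164.2.
Solving gives a = 0.01594, b = −0.91581.
|∇z| = √(a²+b²) = 0.91595, so dip δ = arctan(0.91595) = 42.49°.
True thickness = vertical thickness × cos δ = 56 × cos 42.49° = 41.3 m.

41.3 m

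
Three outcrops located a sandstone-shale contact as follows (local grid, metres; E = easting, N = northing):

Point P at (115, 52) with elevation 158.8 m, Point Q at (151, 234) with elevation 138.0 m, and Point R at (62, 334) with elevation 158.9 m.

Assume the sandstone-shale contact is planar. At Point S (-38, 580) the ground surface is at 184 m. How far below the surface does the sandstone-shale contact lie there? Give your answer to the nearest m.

9 m

Let the plane be z = a·E + b·N + c.
Point Q−Point P: 36a + 182b = −20.8;  Point R−Point P: −53a + 282b = 0.1.
Solving gives a = −0.29719, b = −0.05550.
Then c = 158.8 − a·115 − b·52 = 195.86.
At (-38, 580): z_contact = 11.3 − 32.2 + 195.86 = 175.0 m.
Depth below ground = 184 − 175.0 = 9 m.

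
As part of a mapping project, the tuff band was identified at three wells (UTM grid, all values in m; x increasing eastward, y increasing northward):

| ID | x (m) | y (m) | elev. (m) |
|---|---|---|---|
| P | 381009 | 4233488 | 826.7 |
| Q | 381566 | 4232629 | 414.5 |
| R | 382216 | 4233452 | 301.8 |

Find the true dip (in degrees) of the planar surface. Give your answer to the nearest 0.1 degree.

Two edge vectors: P→Q = (557, -859, -412.2), P→R = (1207, -36, -524.9).
Normal n = (P→Q) × (P→R) = (436049.9, -205156.1, 1016761).
So ∂z/∂x = −n_x/n_z = −0.42886 and ∂z/∂y = −n_y/n_z = 0.20177.
Gradient magnitude |∇z| = √(a² + b²) = √(0.18392 + 0.04071) = 0.47396.
True dip = arctan(0.47396) = 25.4°, dipping toward ESE (azimuth ≈ 115°).

25.4°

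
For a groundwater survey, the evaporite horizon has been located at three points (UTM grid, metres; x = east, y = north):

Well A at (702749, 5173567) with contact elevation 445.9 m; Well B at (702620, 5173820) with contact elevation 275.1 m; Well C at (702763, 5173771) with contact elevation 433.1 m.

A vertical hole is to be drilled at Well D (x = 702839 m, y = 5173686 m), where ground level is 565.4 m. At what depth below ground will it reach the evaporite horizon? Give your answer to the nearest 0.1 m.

Two edge vectors: Well A→Well B = (-129, 253, -170.8), Well A→Well C = (14, 204, -12.8).
Normal n = (Well A→Well B) × (Well A→Well C) = (31604.8, -4042.4, -29858).
So ∂z/∂x = −n_x/n_z = 1.058503584 and ∂z/∂y = −n_y/n_z = −0.135387501.
Intercept c from Well A: 445.9 − 743862.33 + 700436.31 = −42980.13.
At (702839, 5173686): z_contact = 743957.60 − 700452.42 − 42980.13 = 525.05 m.
Depth below ground = 565.4 − 525.05 = 40.3 m.

40.3 m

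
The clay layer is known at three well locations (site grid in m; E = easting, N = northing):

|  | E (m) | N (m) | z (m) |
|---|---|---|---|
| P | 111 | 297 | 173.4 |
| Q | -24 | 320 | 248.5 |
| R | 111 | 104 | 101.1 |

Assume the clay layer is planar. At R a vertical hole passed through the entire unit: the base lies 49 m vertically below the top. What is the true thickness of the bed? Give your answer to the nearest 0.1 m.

41.7 m

Two edge vectors: P→Q = (-135, 23, 75.1), P→R = (0, -193, -72.3).
Normal n = (P→Q) × (P→R) = (12831.4, -9760.5, 26055).
So ∂z/∂E = −n_x/n_z = −0.49247 and ∂z/∂N = −n_y/n_z = 0.37461.
|∇z| = √(a²+b²) = 0.61876, so dip δ = arctan(0.61876) = 31.75°.
True thickness = vertical thickness × cos δ = 49 × cos 31.75° = 41.7 m.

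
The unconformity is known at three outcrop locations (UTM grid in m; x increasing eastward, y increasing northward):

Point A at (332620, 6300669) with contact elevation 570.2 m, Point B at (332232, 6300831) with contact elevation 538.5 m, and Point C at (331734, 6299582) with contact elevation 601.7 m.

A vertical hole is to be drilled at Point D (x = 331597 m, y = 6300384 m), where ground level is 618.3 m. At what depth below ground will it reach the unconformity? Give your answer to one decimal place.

80.9 m

Two edge vectors: Point A→Point B = (-388, 162, -31.7), Point A→Point C = (-886, -1087, 31.5).
Normal n = (Point A→Point B) × (Point A→Point C) = (-29354.9, 40308.2, 565288).
So ∂z/∂x = −n_x/n_z = 0.051929105 and ∂z/∂y = −n_y/n_z = −0.071305600.
Intercept c from Point A: 570.2 − 17272.66 + 449272.98 = 432570.52.
At (331597, 6300384): z_contact = 17219.54 − 449252.66 + 432570.52 = 537.40 m.
Depth below ground = 618.3 − 537.40 = 80.9 m.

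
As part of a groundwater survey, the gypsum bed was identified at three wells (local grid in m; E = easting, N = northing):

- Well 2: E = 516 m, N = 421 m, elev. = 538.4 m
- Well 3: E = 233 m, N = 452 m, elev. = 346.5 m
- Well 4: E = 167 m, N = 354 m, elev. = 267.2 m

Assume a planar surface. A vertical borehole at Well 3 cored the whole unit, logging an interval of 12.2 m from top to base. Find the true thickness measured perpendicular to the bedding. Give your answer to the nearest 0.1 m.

Two edge vectors: Well 2→Well 3 = (-283, 31, -191.9), Well 2→Well 4 = (-349, -67, -271.2).
Normal n = (Well 2→Well 3) × (Well 2→Well 4) = (-21264.5, -9776.5, 29780).
So ∂z/∂E = −n_x/n_z = 0.71405 and ∂z/∂N = −n_y/n_z = 0.32829.
|∇z| = √(a²+b²) = 0.78590, so dip δ = arctan(0.78590) = 38.16°.
True thickness = vertical thickness × cos δ = 12.2 × cos 38.16° = 9.6 m.

9.6 m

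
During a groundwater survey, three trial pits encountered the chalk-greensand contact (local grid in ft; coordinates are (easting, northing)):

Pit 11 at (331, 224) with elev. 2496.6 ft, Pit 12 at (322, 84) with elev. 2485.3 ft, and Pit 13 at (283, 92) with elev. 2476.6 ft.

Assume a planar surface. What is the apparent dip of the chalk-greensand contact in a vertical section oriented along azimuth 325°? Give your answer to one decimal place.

Let the plane be z = a·E + b·N + c.
Pit 12−Pit 11: −9a − 140b = −11.3;  Pit 13−Pit 11: −48a − 132b = −20.
Solving gives a = 0.23651, b = 0.06551.
Unit vector along 325° is (sin 325°, cos 325°) = (-0.5736, 0.8192).
Slope in that direction = a·(-0.5736) + b·(0.8192) = −0.08200.
Apparent dip = arctan|0.08200| = 4.7° (true dip is 13.8°, so apparent ≤ true as expected).

4.7°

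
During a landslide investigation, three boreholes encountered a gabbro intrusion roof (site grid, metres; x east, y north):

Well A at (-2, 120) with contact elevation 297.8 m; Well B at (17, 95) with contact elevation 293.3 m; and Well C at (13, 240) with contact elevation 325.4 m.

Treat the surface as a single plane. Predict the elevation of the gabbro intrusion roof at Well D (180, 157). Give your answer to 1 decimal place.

316.3 m

Let the plane be z = a·x + b·y + c.
Well B−Well A: 19a − 25b = −4.5;  Well C−Well A: 15a + 120b = 27.6.
Solving gives a = 0.05650, b = 0.22294.
Then c = 297.8 − a·-2 − b·120 = 271.16.
At (180, 157): z = 10.2 + 35.0 + 271.16 = 316.3 m.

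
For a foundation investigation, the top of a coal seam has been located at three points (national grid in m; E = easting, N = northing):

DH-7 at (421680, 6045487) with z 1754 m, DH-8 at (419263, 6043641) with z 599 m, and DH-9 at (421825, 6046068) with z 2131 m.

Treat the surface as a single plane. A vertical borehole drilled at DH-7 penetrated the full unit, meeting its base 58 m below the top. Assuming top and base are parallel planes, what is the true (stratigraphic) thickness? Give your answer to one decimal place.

Let the plane be z = a·E + b·N + c.
DH-8−DH-7: −2417a − 1846b = −1155;  DH-9−DH-7: 145a + 581b = 377.
Solving gives a = −0.02190, b = 0.65435.
|∇z| = √(a²+b²) = 0.65471, so dip δ = arctan(0.65471) = 33.21°.
True thickness = vertical thickness × cos δ = 58 × cos 33.21° = 48.5 m.

48.5 m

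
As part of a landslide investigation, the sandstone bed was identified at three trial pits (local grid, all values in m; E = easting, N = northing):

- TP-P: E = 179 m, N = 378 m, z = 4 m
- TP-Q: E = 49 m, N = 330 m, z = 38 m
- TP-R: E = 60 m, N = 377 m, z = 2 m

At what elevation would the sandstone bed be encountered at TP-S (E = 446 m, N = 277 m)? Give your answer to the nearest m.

Two edge vectors: TP-P→TP-Q = (-130, -48, 34), TP-P→TP-R = (-119, -1, -2).
Normal n = (TP-P→TP-Q) × (TP-P→TP-R) = (130, -4306, -5582).
So ∂z/∂E = −n_x/n_z = 0.02329 and ∂z/∂N = −n_y/n_z = −0.77141.
Intercept c from TP-P: 4 − 4.17 + 291.59 = 291.42.
At (446, 277): z = 10.4 − 213.7 + 291.42 = 88.1 m.

88 m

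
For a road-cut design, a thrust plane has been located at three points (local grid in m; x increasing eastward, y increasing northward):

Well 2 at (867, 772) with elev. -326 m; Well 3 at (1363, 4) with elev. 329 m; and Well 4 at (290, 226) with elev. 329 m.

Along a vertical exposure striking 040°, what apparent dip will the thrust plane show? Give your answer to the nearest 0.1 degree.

41.5°

Let the plane be z = a·x + b·y + c.
Well 3−Well 2: 496a − 768b = 655;  Well 4−Well 2: −577a − 546b = 655.
Solving gives a = −0.20367, b = −0.98440.
Unit vector along 040° is (sin 40°, cos 40°) = (0.6428, 0.7660).
Slope in that direction = a·(0.6428) + b·(0.7660) = −0.88501.
Apparent dip = arctan|0.88501| = 41.5° (true dip is 45.1°, so apparent ≤ true as expected).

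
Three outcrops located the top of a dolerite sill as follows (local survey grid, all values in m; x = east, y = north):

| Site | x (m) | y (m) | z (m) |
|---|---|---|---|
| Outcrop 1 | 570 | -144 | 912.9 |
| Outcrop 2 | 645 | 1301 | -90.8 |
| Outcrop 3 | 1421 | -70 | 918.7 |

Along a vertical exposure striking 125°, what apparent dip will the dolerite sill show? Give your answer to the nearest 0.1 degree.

24.5°

Let the plane be z = a·x + b·y + c.
Outcrop 2−Outcrop 1: 75a + 1445b = −1003.7;  Outcrop 3−Outcrop 1: 851a + 74b = 5.8.
Solving gives a = 0.06752, b = −0.69811.
Unit vector along 125° is (sin 125°, cos 125°) = (0.8192, -0.5736).
Slope in that direction = a·(0.8192) + b·(-0.5736) = 0.45573.
Apparent dip = arctan|0.45573| = 24.5° (true dip is 35.0°, so apparent ≤ true as expected).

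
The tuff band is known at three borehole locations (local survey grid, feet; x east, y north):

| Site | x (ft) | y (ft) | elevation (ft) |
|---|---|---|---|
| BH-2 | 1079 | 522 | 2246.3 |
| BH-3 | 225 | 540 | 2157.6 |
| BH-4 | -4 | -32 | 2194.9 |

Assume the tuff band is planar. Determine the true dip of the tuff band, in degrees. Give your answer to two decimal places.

Let the plane be z = a·x + b·y + c.
BH-3−BH-2: −854a + 18b = −88.7;  BH-4−BH-2: −1083a − 554b = −51.4.
Solving gives a = 0.10163, b = −0.10590.
Gradient magnitude |∇z| = √(a² + b²) = √(0.01033 + 0.01121) = 0.14678.
True dip = arctan(0.14678) = 8.35°, dipping toward NW (azimuth ≈ 316°).

8.35°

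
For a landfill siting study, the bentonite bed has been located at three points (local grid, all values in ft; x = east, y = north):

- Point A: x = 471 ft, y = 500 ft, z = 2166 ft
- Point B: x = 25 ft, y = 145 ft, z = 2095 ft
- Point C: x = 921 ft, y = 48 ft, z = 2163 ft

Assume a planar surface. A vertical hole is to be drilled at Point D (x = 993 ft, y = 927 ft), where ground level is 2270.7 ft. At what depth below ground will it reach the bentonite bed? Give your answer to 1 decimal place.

20.5 ft

Let the plane be z = a·x + b·y + c.
Point B−Point A: −446a − 355b = −71;  Point C−Point A: 450a − 452b = −3.
Solving gives a = 0.08587, b = 0.09212.
Then c = 2166 − a·471 − b·500 = 2079.50.
At (993, 927): z_contact = 85.26 + 85.40 + 2079.50 = 2250.16 ft.
Depth below ground = 2270.7 − 2250.16 = 20.5 ft.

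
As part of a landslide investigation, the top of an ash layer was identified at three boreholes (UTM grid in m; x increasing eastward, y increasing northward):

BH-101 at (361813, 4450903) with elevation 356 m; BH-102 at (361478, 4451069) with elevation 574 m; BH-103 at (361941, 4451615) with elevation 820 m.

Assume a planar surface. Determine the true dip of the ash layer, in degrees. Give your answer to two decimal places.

Two edge vectors: BH-101→BH-102 = (-335, 166, 218), BH-101→BH-103 = (128, 712, 464).
Normal n = (BH-101→BH-102) × (BH-101→BH-103) = (-78192, 183344, -259768).
So ∂z/∂x = −n_x/n_z = −0.30101 and ∂z/∂y = −n_y/n_z = 0.70580.
Gradient magnitude |∇z| = √(a² + b²) = √(0.09061 + 0.49815) = 0.76731.
True dip = arctan(0.76731) = 37.50°, dipping toward SSE (azimuth ≈ 157°).

37.50°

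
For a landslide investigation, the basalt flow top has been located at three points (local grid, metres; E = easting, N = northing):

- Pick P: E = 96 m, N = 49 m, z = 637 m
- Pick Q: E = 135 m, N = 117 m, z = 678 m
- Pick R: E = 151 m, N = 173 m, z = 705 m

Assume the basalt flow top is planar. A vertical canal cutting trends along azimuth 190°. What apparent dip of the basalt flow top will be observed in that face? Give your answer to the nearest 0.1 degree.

23.2°

Two edge vectors: Pick P→Pick Q = (39, 68, 41), Pick P→Pick R = (55, 124, 68).
Normal n = (Pick P→Pick Q) × (Pick P→Pick R) = (-460, -397, 1096).
So ∂z/∂E = −n_x/n_z = 0.41971 and ∂z/∂N = −n_y/n_z = 0.36223.
Unit vector along 190° is (sin 190°, cos 190°) = (-0.1736, -0.9848).
Slope in that direction = a·(-0.1736) + b·(-0.9848) = −0.42960.
Apparent dip = arctan|0.42960| = 23.2° (true dip is 29.0°, so apparent ≤ true as expected).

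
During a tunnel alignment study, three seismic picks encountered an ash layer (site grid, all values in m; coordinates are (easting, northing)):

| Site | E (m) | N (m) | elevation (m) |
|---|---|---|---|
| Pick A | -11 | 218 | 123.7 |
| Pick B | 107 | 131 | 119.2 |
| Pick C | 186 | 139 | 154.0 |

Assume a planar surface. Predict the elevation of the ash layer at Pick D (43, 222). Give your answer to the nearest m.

147 m

Let the plane be z = a·E + b·N + c.
Pick B−Pick A: 118a − 87b = −4.5;  Pick C−Pick A: 197a − 79b = 30.3.
Solving gives a = 0.38270, b = 0.57079.
Then c = 123.7 − a·-11 − b·218 = 3.48.
At (43, 222): z = 16.5 + 126.7 + 3.48 = 146.6 m.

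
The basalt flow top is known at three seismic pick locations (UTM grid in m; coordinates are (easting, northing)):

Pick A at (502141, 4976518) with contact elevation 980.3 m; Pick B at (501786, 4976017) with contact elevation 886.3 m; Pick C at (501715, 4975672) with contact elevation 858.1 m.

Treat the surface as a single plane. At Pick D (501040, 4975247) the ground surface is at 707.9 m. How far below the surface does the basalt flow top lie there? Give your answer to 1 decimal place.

8.3 m

Let the plane be z = a·E + b·N + c.
Pick B−Pick A: −355a − 501b = −94;  Pick C−Pick A: −426a − 846b = −122.2.
Solving gives a = 0.210597901, b = 0.038398693.
Then c = 980.3 − a·502141 − b·4976518 = −295861.33.
At (501040, 4975247): z_contact = 105517.97 + 191042.98 − 295861.33 = 699.63 m.
Depth below ground = 707.9 − 699.63 = 8.3 m.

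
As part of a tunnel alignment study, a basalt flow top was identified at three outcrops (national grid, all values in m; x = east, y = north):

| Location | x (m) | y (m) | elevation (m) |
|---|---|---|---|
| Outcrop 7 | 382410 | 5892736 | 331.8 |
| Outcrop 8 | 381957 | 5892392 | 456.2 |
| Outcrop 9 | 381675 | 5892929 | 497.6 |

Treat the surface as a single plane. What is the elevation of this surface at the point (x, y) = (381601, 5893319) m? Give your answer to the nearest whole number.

Let the plane be z = a·x + b·y + c.
Outcrop 8−Outcrop 7: −453a − 344b = 124.4;  Outcrop 9−Outcrop 7: −735a + 193b = 165.8.
Solving gives a = −0.23817744, b = −0.04798145.
Then c = 331.8 − a·382410 − b·5892736 = 374155.25.
At (381601, 5893319): z = −90888.8 − 282770.0 + 374155.25 = 496.5 m.

497 m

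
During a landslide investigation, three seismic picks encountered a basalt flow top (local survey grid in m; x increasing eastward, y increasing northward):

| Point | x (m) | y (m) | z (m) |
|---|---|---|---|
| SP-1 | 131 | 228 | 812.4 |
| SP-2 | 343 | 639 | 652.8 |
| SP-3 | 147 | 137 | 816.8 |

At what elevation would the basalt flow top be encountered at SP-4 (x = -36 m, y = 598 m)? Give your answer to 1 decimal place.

Let the plane be z = a·x + b·y + c.
SP-2−SP-1: 212a + 411b = −159.6;  SP-3−SP-1: 16a − 91b = 4.4.
Solving gives a = −0.49154, b = −0.13478.
Then c = 812.4 − a·131 − b·228 = 907.52.
At (-36, 598): z = 17.7 − 80.6 + 907.52 = 844.6 m.

844.6 m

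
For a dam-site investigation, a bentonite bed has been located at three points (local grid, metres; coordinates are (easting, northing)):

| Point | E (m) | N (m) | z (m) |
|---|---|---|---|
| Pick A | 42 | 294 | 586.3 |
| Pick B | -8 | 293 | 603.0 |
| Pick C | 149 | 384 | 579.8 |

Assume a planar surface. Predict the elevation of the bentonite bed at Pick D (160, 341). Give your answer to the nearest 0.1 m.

Two edge vectors: Pick A→Pick B = (-50, -1, 16.7), Pick A→Pick C = (107, 90, -6.5).
Normal n = (Pick A→Pick B) × (Pick A→Pick C) = (-1496.5, 1461.9, -4393).
So ∂z/∂E = −n_x/n_z = −0.34066 and ∂z/∂N = −n_y/n_z = 0.33278.
Intercept c from Pick A: 586.3 + 14.31 − 97.84 = 502.77.
At (160, 341): z = −54.5 + 113.5 + 502.77 = 561.7 m.

561.7 m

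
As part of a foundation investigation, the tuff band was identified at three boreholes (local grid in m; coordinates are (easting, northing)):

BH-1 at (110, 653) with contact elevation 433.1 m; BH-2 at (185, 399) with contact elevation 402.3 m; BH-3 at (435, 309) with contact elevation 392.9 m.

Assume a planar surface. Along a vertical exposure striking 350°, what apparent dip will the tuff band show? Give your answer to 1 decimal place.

Let the plane be z = a·E + b·N + c.
BH-2−BH-1: 75a − 254b = −30.8;  BH-3−BH-1: 325a − 344b = −40.2.
Solving gives a = 0.00677, b = 0.12326.
Unit vector along 350° is (sin 350°, cos 350°) = (-0.1736, 0.9848).
Slope in that direction = a·(-0.1736) + b·(0.9848) = 0.12021.
Apparent dip = arctan|0.12021| = 6.9° (true dip is 7.0°, so apparent ≤ true as expected).

6.9°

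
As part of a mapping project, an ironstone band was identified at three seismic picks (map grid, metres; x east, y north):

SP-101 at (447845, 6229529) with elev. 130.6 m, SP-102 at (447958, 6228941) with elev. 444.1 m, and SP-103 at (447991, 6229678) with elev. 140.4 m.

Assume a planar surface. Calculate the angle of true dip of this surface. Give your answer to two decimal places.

33.86°

Two edge vectors: SP-101→SP-102 = (113, -588, 313.5), SP-101→SP-103 = (146, 149, 9.8).
Normal n = (SP-101→SP-102) × (SP-101→SP-103) = (-52473.9, 44663.6, 102685).
So ∂z/∂x = −n_x/n_z = 0.51102 and ∂z/∂y = −n_y/n_z = −0.43496.
Gradient magnitude |∇z| = √(a² + b²) = √(0.26114 + 0.18919) = 0.67106.
True dip = arctan(0.67106) = 33.86°, dipping toward NW (azimuth ≈ 310°).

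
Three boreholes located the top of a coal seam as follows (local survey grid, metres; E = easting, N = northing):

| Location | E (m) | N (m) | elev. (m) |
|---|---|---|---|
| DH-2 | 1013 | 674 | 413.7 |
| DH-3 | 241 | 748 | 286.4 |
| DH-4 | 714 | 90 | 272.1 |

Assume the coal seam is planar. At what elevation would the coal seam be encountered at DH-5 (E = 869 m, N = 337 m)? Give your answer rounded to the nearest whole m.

Let the plane be z = a·E + b·N + c.
DH-3−DH-2: −772a + 74b = −127.3;  DH-4−DH-2: −299a − 584b = −141.6.
Solving gives a = 0.17934, b = 0.15065.
Then c = 413.7 − a·1013 − b·674 = 130.50.
At (869, 337): z = 155.8 + 50.8 + 130.50 = 337.1 m.

337 m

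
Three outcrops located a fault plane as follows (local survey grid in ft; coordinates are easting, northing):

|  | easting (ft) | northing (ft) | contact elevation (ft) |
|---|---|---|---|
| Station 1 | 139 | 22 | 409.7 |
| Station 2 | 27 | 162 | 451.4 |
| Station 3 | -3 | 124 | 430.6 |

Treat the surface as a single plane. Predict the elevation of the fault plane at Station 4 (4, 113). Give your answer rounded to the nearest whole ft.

427 ft

Let the plane be z = a·easting + b·northing + c.
Station 2−Station 1: −112a + 140b = 41.7;  Station 3−Station 1: −142a + 102b = 20.9.
Solving gives a = 0.15698, b = 0.42344.
Then c = 409.7 − a·139 − b·22 = 378.56.
At (4, 113): z = 0.6 + 47.8 + 378.56 = 427.0 ft.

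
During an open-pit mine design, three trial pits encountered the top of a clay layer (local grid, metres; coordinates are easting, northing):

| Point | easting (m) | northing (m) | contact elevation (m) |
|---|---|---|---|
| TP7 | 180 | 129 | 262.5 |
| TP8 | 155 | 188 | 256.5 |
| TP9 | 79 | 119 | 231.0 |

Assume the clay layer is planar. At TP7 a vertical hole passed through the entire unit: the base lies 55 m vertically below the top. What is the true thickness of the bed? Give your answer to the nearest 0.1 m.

52.5 m

Two edge vectors: TP7→TP8 = (-25, 59, -6), TP7→TP9 = (-101, -10, -31.5).
Normal n = (TP7→TP8) × (TP7→TP9) = (-1918.5, -181.5, 6209).
So ∂z/∂easting = −n_x/n_z = 0.30899 and ∂z/∂northing = −n_y/n_z = 0.02923.
|∇z| = √(a²+b²) = 0.31037, so dip δ = arctan(0.31037) = 17.24°.
True thickness = vertical thickness × cos δ = 55 × cos 17.24° = 52.5 m.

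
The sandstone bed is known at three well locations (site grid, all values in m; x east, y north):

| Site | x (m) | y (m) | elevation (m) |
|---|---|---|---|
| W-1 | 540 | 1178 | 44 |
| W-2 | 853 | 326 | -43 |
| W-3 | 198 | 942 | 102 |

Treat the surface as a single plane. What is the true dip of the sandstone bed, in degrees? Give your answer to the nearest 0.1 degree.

Two edge vectors: W-1→W-2 = (313, -852, -87), W-1→W-3 = (-342, -236, 58).
Normal n = (W-1→W-2) × (W-1→W-3) = (-69948, 11600, -365252).
So ∂z/∂x = −n_x/n_z = −0.19151 and ∂z/∂y = −n_y/n_z = 0.03176.
Gradient magnitude |∇z| = √(a² + b²) = √(0.03667 + 0.00101) = 0.19412.
True dip = arctan(0.19412) = 11.0°, dipping toward E (azimuth ≈ 099°).

11.0°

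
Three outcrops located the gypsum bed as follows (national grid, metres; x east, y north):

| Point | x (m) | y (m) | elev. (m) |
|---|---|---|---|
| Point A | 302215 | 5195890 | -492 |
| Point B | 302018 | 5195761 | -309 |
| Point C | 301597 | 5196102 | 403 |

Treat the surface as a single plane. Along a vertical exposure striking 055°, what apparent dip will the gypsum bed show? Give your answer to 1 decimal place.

Let the plane be z = a·x + b·y + c.
Point B−Point A: −197a − 129b = 183;  Point C−Point A: −618a + 212b = 895.
Solving gives a = −1.26970, b = 0.52040.
Unit vector along 055° is (sin 55°, cos 55°) = (0.8192, 0.5736).
Slope in that direction = a·(0.8192) + b·(0.5736) = −0.74159.
Apparent dip = arctan|0.74159| = 36.6° (true dip is 53.9°, so apparent ≤ true as expected).

36.6°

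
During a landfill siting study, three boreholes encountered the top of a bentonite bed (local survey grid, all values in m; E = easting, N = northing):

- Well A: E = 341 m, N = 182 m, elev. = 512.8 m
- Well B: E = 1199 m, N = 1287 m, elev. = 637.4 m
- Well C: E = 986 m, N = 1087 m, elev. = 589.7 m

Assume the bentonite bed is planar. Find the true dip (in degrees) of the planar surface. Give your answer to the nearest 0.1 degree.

26.1°

Let the plane be z = a·E + b·N + c.
Well B−Well A: 858a + 1105b = 124.6;  Well C−Well A: 645a + 905b = 76.9.
Solving gives a = 0.43580, b = −0.22562.
Gradient magnitude |∇z| = √(a² + b²) = √(0.18992 + 0.05091) = 0.49074.
True dip = arctan(0.49074) = 26.1°, dipping toward WNW (azimuth ≈ 297°).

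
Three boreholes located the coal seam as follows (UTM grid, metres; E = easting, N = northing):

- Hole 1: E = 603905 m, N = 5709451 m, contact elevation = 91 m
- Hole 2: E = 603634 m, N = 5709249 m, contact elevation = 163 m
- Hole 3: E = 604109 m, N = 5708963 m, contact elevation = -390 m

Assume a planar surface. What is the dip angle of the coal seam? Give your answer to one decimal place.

45.4°

Two edge vectors: Hole 1→Hole 2 = (-271, -202, 72), Hole 1→Hole 3 = (204, -488, -481).
Normal n = (Hole 1→Hole 2) × (Hole 1→Hole 3) = (132298, -115663, 173456).
So ∂z/∂E = −n_x/n_z = −0.76272 and ∂z/∂N = −n_y/n_z = 0.66681.
Gradient magnitude |∇z| = √(a² + b²) = √(0.58174 + 0.44464) = 1.01310.
True dip = arctan(1.01310) = 45.4°, dipping toward SE (azimuth ≈ 131°).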